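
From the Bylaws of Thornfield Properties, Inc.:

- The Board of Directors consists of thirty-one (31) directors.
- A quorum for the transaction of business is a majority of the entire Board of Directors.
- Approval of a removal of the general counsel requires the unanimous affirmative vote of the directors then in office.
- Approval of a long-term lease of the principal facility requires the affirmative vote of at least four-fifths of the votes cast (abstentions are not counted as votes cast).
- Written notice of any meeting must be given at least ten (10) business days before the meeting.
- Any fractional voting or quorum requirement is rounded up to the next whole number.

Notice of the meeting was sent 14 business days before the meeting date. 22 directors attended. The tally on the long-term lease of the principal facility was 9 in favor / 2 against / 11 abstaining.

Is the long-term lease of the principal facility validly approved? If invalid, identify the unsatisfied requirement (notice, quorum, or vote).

Notice: 14 business days given; 10 required (14 ≥ 10). Satisfied.
Quorum: 22 present; quorum is 16. Satisfied.
Vote: the long-term lease of the principal facility requires four-fifths of the votes cast (22 present − 11 abstaining = 11). 4/5 of 11 = 8.80, rounded up to 9, so 9 affirmative votes are needed; 9 voted in favor. Satisfied.

Valid — all requirements satisfied.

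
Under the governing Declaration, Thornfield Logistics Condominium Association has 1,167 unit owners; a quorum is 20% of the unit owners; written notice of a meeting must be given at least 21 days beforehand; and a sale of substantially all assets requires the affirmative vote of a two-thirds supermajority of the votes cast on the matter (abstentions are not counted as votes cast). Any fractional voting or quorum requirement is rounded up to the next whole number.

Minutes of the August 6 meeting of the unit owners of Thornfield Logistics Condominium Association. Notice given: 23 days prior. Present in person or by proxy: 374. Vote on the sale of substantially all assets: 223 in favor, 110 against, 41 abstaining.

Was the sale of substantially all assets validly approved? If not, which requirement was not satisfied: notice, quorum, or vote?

Valid — all requirements satisfied.

Notice: 23 days given; 21 required. Satisfied.
Quorum: 20% of 1,167 = 233.40, rounded up to 234; 374 present. Satisfied.
Vote: requires two-thirds of the votes cast (374 − 41 abstaining = 333); 2/3 of 333 = 222, so 222 needed; 223 in favor. Satisfied.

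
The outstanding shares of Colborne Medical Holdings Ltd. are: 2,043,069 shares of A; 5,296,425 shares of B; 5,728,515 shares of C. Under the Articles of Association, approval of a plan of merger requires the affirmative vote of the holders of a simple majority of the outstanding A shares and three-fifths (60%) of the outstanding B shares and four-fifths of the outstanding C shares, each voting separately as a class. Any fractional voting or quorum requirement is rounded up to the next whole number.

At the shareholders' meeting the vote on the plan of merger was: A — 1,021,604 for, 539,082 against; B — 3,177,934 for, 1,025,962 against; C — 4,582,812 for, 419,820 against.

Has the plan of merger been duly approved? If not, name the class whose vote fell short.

Approved — every class gave the required vote.

A: a majority of 2043069 is 1021535; 1,021,535 required, 1,021,604 in favor — approved.
B: 3/5 of 5296425 = 3177855; 3,177,855 required, 3,177,934 in favor — approved.
C: 4/5 of 5728515 = 4582812; 4,582,812 required, 4,582,812 in favor — approved.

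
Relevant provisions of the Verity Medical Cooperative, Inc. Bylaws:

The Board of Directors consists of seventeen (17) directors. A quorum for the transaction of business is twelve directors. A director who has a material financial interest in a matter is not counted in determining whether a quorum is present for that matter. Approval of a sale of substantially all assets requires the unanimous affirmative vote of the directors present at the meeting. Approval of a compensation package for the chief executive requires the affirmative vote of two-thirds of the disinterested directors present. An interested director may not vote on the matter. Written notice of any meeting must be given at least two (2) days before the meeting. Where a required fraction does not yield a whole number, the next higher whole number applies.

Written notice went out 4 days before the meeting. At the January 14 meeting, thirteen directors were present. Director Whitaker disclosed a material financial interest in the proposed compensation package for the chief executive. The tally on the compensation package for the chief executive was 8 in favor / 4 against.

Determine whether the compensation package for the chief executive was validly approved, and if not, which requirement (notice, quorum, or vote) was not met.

Valid — all requirements satisfied.

Notice: 4 days given; 2 required (4 ≥ 2). Satisfied.
Quorum: 13 present, but the 1 interested director does not count, leaving 12. Quorum is 12. Satisfied.
Vote: the compensation package for the chief executive requires two-thirds of the disinterested directors present (13 − 1 = 12). 2/3 of 12 = 8, so 8 affirmative votes are needed; 8 voted in favor. Satisfied.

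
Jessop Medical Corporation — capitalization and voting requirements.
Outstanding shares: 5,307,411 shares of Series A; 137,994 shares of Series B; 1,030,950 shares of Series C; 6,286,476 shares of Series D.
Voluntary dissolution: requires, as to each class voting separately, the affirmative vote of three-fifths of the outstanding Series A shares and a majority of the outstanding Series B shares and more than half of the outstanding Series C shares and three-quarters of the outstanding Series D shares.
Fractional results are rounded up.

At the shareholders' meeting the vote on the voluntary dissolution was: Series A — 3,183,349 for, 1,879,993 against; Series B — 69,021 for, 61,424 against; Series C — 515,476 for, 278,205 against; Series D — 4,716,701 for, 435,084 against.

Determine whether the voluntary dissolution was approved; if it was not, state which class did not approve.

Not approved — the Series A shares did not give the required vote.

Series A: 3/5 of 5307411 = 3184446.60, rounded up to 3184447; 3,184,447 required, 3,183,349 in favor — not approved.
Series B: a majority of 137994 is 68998; 68,998 required, 69,021 in favor — approved.
Series C: a majority of 1030950 is 515476; 515,476 required, 515,476 in favor — approved.
Series D: 3/4 of 6286476 = 4714857; 4,714,857 required, 4,716,701 in favor — approved.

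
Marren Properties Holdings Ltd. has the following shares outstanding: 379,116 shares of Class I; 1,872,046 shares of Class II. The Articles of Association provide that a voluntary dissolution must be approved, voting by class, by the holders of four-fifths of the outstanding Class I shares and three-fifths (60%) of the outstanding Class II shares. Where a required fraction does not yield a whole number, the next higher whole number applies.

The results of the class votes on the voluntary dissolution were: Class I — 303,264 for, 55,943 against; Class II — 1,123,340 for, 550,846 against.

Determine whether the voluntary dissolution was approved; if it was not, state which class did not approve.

Class I: 4/5 of 379116 = 303292.80, rounded up to 303293; 303,293 required, 303,264 in favor — not approved.
Class II: 3/5 of 1872046 = 1123227.60, rounded up to 1123228; 1,123,228 required, 1,123,340 in favor — approved.

Not approved — the Class I shares did not give the required vote.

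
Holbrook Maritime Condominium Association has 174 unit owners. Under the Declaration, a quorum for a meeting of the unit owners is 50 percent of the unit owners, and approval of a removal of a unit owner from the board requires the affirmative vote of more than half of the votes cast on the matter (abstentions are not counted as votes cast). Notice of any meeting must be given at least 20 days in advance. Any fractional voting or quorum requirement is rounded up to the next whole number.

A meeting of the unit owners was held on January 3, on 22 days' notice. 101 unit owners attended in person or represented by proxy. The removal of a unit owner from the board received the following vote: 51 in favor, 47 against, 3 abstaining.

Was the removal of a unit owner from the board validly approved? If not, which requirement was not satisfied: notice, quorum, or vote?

Notice: 22 days given; 20 required. Satisfied.
Quorum: 50% of 174 = 87; 101 present. Satisfied.
Vote: requires a majority of the votes cast (101 − 3 abstaining = 98); a majority of 98 is 50, so 50 needed; 51 in favor. Satisfied.

Valid — all requirements satisfied.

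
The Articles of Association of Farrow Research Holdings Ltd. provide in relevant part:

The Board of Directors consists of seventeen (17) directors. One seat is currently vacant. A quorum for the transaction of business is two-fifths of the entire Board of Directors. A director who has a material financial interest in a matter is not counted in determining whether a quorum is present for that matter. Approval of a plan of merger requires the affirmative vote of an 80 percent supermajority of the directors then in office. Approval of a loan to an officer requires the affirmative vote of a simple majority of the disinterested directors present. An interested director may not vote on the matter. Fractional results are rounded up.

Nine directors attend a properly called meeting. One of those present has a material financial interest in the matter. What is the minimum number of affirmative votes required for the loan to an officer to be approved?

5

The loan to an officer requires a majority of the disinterested directors present (9 − 1 = 8).
A majority of 8 is 5.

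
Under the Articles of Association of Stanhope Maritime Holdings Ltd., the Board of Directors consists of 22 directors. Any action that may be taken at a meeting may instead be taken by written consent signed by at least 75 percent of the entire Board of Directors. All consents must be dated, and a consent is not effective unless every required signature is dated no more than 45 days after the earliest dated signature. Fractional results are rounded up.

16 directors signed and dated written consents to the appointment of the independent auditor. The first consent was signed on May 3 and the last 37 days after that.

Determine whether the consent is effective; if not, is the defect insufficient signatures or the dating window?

Signatures required: at least 75 percent of 22 — 3/4 of 22 = 16.50, rounded up to 17, so 17 needed; 16 signed. Insufficient.
Dating window: the latest signature is 37 days after the earliest; the limit is 45 days. Within the window.

Not effective — insufficient signatures.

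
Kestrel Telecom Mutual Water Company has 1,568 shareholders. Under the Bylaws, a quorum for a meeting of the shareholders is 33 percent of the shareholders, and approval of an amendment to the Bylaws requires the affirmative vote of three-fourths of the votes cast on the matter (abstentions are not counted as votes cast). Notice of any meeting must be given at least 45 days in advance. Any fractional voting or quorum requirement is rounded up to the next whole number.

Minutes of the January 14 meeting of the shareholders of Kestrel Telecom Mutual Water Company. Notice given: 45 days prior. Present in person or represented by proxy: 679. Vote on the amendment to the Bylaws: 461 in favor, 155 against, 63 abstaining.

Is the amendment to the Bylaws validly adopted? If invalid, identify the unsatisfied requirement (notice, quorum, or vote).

Invalid — vote requirement not satisfied.

Notice: 45 days given; 45 required. Satisfied.
Quorum: 33% of 1,568 = 517.44, rounded up to 518; 679 present. Satisfied.
Vote: requires three-fourths of the votes cast (679 − 63 abstaining = 616); 3/4 of 616 = 462, so 462 needed; 461 in favor. Not satisfied.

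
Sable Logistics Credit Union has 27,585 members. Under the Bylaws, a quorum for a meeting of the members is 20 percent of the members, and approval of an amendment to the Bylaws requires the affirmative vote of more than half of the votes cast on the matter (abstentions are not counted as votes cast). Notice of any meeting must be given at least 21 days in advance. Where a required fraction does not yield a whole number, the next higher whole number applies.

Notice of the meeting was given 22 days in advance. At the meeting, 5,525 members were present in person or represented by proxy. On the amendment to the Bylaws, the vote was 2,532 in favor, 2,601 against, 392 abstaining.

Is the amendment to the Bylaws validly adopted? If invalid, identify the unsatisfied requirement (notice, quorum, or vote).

Notice: 22 days given; 21 required. Satisfied.
Quorum: 20% of 27,585 = 5,517; 5,525 present. Satisfied.
Vote: requires a majority of the votes cast (5,525 − 392 abstaining = 5,133); a majority of 5133 is 2567, so 2,567 needed; 2,532 in favor. Not satisfied.

Invalid — vote requirement not satisfied.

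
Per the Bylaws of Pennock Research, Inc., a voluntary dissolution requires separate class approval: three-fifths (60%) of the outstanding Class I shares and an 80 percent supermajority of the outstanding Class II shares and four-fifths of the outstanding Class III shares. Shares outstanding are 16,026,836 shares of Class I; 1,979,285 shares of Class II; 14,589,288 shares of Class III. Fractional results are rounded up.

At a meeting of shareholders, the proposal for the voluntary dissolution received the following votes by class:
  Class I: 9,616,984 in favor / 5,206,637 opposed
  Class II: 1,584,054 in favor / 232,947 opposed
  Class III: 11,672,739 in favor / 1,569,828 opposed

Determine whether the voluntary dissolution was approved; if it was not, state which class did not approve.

Approved — every class gave the required vote.

Class I: 3/5 of 16026836 = 9616101.60, rounded up to 9616102; 9,616,102 required, 9,616,984 in favor — approved.
Class II: 4/5 of 1979285 = 1583428; 1,583,428 required, 1,584,054 in favor — approved.
Class III: 4/5 of 14589288 = 11671430.40, rounded up to 11671431; 11,671,431 required, 11,672,739 in favor — approved.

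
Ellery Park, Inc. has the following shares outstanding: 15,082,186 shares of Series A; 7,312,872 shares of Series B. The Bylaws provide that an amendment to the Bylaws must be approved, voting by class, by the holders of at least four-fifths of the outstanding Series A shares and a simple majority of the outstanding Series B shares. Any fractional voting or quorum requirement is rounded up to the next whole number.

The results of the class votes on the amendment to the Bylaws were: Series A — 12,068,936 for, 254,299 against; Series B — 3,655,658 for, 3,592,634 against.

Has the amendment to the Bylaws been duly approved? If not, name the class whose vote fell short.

Not approved — the Series B shares did not give the required vote.

Series A: 4/5 of 15082186 = 12065748.80, rounded up to 12065749; 12,065,749 required, 12,068,936 in favor — approved.
Series B: a majority of 7312872 is 3656437; 3,656,437 required, 3,655,658 in favor — not approved.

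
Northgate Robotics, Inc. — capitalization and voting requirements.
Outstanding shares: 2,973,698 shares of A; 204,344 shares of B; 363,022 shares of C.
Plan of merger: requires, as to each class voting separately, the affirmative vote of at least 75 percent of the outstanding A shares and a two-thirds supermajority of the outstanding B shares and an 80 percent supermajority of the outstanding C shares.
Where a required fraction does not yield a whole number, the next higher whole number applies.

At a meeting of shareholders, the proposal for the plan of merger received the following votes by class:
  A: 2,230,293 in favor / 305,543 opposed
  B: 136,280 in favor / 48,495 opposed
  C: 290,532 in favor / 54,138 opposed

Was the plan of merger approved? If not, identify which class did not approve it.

A: 3/4 of 2973698 = 2230273.50, rounded up to 2230274; 2,230,274 required, 2,230,293 in favor — approved.
B: 2/3 of 204344 = 136229.33, rounded up to 136230; 136,230 required, 136,280 in favor — approved.
C: 4/5 of 363022 = 290417.60, rounded up to 290418; 290,418 required, 290,532 in favor — approved.

Approved — every class gave the required vote.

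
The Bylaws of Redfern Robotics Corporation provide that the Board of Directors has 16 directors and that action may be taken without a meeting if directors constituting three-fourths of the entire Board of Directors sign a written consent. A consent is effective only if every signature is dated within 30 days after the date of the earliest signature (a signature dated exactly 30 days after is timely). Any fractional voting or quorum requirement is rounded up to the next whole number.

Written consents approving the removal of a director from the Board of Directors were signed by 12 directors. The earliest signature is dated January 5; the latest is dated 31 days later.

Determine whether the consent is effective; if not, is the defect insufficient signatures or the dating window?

Signatures required: three-fourths of 16 — 3/4 of 16 = 12, so 12 needed; 12 signed. Sufficient.
Dating window: the latest signature is 31 days after the earliest; the limit is 30 days. Outside the window.

Not effective — dating-window requirement not satisfied.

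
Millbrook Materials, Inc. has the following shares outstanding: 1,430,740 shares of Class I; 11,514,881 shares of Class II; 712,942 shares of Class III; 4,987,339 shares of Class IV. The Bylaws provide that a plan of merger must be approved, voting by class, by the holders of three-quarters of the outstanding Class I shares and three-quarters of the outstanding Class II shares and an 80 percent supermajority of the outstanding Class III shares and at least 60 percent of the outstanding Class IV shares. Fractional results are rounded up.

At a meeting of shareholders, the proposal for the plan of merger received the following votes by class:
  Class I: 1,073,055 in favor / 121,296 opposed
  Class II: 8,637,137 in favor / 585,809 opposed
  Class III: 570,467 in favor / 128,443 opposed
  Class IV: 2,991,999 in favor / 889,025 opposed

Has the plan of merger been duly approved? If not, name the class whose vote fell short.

Class I: 3/4 of 1430740 = 1073055; 1,073,055 required, 1,073,055 in favor — approved.
Class II: 3/4 of 11514881 = 8636160.75, rounded up to 8636161; 8,636,161 required, 8,637,137 in favor — approved.
Class III: 4/5 of 712942 = 570353.60, rounded up to 570354; 570,354 required, 570,467 in favor — approved.
Class IV: 3/5 of 4987339 = 2992403.40, rounded up to 2992404; 2,992,404 required, 2,991,999 in favor — not approved.

Not approved — the Class IV shares did not give the required vote.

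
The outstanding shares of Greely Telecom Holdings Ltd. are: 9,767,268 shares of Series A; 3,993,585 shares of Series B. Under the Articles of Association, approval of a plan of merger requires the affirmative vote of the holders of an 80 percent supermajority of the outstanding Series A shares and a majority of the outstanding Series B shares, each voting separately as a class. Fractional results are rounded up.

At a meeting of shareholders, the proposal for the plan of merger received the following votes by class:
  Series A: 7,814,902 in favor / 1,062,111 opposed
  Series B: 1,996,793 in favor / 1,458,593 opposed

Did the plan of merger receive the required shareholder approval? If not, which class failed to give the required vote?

Approved — every class gave the required vote.

Series A: 4/5 of 9767268 = 7813814.40, rounded up to 7813815; 7,813,815 required, 7,814,902 in favor — approved.
Series B: a majority of 3993585 is 1996793; 1,996,793 required, 1,996,793 in favor — approved.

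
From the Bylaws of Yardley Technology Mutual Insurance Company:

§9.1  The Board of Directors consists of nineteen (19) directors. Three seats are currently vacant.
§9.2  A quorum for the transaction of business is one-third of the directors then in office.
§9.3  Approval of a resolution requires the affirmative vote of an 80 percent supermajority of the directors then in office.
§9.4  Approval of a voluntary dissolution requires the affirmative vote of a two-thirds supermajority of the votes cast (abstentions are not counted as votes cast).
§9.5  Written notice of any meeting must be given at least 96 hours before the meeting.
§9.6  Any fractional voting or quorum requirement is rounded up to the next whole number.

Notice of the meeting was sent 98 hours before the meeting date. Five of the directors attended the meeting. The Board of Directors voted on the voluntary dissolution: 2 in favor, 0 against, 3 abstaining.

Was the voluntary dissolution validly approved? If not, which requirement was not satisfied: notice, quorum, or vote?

Notice: 98 hours given; 96 required (98 ≥ 96). Satisfied.
Quorum: 5 present; quorum is 6. Not satisfied.
Vote: the voluntary dissolution requires two-thirds of the votes cast (5 present − 3 abstaining = 2). 2/3 of 2 = 1.33, rounded up to 2, so 2 affirmative votes are needed; 2 voted in favor. Satisfied. (Moot — without a quorum no business can be validly transacted.)

Invalid — quorum requirement not satisfied.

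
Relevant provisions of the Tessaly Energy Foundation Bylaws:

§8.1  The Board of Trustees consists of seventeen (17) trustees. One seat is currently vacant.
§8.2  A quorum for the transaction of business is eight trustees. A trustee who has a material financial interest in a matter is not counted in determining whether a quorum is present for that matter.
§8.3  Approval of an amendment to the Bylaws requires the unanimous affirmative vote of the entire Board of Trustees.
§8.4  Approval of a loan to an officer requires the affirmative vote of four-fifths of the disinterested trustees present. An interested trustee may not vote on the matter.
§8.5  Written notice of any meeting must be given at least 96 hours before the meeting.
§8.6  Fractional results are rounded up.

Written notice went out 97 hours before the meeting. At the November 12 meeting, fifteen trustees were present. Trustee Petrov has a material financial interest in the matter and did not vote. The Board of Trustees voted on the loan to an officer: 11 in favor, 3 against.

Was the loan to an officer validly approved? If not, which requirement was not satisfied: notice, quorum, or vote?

Invalid — vote requirement not satisfied.

Notice: 97 hours given; 96 required (97 ≥ 96). Satisfied.
Quorum: 15 present, but the 1 interested trustee does not count, leaving 14. Quorum is 8. Satisfied.
Vote: the loan to an officer requires four-fifths of the disinterested trustees present (15 − 1 = 14). 4/5 of 14 = 11.20, rounded up to 12, so 12 affirmative votes are needed; 11 voted in favor. Not satisfied.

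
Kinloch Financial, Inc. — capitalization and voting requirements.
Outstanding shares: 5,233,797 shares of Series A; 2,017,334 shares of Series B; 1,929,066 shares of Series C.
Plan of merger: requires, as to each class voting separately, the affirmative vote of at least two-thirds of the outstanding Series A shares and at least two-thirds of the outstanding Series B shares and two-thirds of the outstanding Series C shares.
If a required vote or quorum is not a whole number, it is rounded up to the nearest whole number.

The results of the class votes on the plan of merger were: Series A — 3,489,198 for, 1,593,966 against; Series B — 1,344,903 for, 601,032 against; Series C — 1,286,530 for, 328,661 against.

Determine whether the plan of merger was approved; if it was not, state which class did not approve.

Approved — every class gave the required vote.

Series A: 2/3 of 5233797 = 3489198; 3,489,198 required, 3,489,198 in favor — approved.
Series B: 2/3 of 2017334 = 1344889.33, rounded up to 1344890; 1,344,890 required, 1,344,903 in favor — approved.
Series C: 2/3 of 1929066 = 1286044; 1,286,044 required, 1,286,530 in favor — approved.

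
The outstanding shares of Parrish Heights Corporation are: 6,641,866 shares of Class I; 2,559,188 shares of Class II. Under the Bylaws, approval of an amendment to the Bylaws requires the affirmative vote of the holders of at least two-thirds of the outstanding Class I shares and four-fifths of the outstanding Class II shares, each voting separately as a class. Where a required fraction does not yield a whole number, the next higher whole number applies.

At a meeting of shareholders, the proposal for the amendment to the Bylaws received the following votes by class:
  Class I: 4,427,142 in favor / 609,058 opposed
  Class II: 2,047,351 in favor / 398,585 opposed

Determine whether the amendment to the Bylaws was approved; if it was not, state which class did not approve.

Class I: 2/3 of 6641866 = 4427910.67, rounded up to 4427911; 4,427,911 required, 4,427,142 in favor — not approved.
Class II: 4/5 of 2559188 = 2047350.40, rounded up to 2047351; 2,047,351 required, 2,047,351 in favor — approved.

Not approved — the Class I shares did not give the required vote.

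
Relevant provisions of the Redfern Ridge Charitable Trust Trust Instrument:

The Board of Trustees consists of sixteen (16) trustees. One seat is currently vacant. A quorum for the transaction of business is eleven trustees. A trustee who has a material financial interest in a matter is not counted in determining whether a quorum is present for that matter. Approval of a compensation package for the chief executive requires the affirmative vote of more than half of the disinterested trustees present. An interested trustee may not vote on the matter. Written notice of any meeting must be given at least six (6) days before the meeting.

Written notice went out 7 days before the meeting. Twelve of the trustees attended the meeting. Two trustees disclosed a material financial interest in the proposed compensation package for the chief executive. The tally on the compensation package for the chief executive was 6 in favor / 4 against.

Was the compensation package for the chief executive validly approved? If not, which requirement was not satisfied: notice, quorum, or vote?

Invalid — quorum requirement not satisfied.

Notice: 7 days given; 6 required (7 ≥ 6). Satisfied.
Quorum: 12 present, but the 2 interested trustees do not count, leaving 10. Quorum is 11. Not satisfied.
Vote: the compensation package for the chief executive requires a majority of the disinterested trustees present (12 − 2 = 10). A majority of 10 is 6, so 6 affirmative votes are needed; 6 voted in favor. Satisfied. (Moot — without a quorum no business can be validly transacted.)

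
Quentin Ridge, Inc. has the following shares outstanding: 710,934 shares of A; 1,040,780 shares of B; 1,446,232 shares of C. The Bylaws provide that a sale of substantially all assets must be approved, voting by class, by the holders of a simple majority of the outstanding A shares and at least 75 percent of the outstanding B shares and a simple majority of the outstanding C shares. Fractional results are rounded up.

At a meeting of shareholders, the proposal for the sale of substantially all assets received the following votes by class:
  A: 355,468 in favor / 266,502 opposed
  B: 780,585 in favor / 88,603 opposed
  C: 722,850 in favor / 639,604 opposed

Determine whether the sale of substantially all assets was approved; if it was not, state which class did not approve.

A: a majority of 710934 is 355468; 355,468 required, 355,468 in favor — approved.
B: 3/4 of 1040780 = 780585; 780,585 required, 780,585 in favor — approved.
C: a majority of 1446232 is 723117; 723,117 required, 722,850 in favor — not approved.

Not approved — the C shares did not give the required vote.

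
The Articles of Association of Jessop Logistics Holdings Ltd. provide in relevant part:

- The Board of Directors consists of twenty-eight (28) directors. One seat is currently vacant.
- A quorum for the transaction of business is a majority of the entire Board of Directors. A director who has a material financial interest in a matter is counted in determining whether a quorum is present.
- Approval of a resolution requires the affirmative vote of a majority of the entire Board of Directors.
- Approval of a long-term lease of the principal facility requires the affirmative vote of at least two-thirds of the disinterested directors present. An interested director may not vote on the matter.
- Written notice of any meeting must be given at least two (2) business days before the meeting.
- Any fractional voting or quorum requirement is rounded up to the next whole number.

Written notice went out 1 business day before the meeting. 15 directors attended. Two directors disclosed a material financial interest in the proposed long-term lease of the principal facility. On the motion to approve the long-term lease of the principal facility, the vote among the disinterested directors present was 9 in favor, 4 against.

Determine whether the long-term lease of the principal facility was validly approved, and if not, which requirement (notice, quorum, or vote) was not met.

Invalid — notice requirement not satisfied.

Notice: 1 business day given; 2 required (1 < 2). Not satisfied.
Quorum: 15 present (interested directors count toward quorum); quorum is 15. Satisfied.
Vote: the long-term lease of the principal facility requires two-thirds of the disinterested directors present (15 − 2 = 13). 2/3 of 13 = 8.67, rounded up to 9, so 9 affirmative votes are needed; 9 voted in favor. Satisfied.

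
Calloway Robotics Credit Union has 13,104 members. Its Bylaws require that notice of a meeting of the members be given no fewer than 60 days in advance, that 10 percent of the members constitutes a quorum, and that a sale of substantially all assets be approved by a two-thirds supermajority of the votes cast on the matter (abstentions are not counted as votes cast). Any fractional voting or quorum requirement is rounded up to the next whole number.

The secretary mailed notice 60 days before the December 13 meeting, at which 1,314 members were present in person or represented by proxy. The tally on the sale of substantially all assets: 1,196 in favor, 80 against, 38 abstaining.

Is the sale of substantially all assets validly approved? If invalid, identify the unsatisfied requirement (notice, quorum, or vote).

Notice: 60 days given; 60 required. Satisfied.
Quorum: 10% of 13,104 = 1,310.40, rounded up to 1,311; 1,314 present. Satisfied.
Vote: requires two-thirds of the votes cast (1,314 − 38 abstaining = 1,276); 2/3 of 1276 = 850.67, rounded up to 851, so 851 needed; 1,196 in favor. Satisfied.

Valid — all requirements satisfied.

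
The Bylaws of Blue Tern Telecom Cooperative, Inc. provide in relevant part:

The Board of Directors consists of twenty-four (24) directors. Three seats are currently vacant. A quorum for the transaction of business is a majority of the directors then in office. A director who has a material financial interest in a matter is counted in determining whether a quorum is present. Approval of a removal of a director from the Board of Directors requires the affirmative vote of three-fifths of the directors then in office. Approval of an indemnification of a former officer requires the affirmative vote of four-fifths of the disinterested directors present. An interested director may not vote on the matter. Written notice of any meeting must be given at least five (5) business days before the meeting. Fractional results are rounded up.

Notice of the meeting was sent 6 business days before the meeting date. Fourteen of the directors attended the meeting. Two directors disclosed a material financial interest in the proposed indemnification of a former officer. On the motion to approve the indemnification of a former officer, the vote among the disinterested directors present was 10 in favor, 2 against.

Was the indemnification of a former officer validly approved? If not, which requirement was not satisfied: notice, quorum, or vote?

Notice: 6 business days given; 5 required (6 ≥ 5). Satisfied.
Quorum: 14 present (interested directors count toward quorum); quorum is 11. Satisfied.
Vote: the indemnification of a former officer requires four-fifths of the disinterested directors present (14 − 2 = 12). 4/5 of 12 = 9.60, rounded up to 10, so 10 affirmative votes are needed; 10 voted in favor. Satisfied.

Valid — all requirements satisfied.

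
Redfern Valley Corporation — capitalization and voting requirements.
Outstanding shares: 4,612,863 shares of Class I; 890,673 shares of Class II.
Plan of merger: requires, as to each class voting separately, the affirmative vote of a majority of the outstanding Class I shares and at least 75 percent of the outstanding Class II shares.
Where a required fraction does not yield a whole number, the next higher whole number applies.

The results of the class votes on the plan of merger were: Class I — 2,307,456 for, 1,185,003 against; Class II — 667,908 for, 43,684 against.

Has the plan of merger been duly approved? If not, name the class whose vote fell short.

Class I: a majority of 4612863 is 2306432; 2,306,432 required, 2,307,456 in favor — approved.
Class II: 3/4 of 890673 = 668004.75, rounded up to 668005; 668,005 required, 667,908 in favor — not approved.

Not approved — the Class II shares did not give the required vote.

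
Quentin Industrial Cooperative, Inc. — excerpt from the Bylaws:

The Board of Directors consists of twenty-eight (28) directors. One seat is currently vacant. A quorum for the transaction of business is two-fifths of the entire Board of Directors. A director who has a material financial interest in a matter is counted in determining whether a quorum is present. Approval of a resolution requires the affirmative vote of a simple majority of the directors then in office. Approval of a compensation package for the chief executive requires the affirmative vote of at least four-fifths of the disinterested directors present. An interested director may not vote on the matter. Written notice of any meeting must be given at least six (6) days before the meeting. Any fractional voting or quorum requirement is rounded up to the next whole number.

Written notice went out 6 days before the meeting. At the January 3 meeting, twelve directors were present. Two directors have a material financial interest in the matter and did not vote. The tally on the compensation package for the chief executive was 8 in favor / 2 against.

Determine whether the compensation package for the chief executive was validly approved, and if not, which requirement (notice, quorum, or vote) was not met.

Notice: 6 days given; 6 required (6 ≥ 6). Satisfied.
Quorum: 12 present (interested directors count toward quorum); quorum is 12. Satisfied.
Vote: the compensation package for the chief executive requires four-fifths of the disinterested directors present (12 − 2 = 10). 4/5 of 10 = 8, so 8 affirmative votes are needed; 8 voted in favor. Satisfied.

Valid — all requirements satisfied.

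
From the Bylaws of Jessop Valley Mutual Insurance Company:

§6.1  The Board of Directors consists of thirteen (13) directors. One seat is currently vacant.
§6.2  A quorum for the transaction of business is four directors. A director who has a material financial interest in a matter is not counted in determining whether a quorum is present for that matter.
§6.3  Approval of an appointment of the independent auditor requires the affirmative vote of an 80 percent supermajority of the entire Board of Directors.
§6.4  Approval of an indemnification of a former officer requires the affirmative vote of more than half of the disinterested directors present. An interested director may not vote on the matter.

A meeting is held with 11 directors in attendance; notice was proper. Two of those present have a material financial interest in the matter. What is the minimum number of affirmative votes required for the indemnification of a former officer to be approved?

5

The indemnification of a former officer requires a majority of the disinterested directors present (11 − 2 = 9).
A majority of 9 is 5.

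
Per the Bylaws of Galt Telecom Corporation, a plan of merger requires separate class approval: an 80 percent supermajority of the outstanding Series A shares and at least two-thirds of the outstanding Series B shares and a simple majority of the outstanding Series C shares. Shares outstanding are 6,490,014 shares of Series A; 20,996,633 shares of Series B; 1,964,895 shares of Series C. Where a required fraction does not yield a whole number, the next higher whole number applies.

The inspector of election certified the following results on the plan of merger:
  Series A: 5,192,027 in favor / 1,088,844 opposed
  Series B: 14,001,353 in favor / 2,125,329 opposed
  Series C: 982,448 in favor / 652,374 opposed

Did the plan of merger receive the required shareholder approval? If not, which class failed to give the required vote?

Approved — every class gave the required vote.

Series A: 4/5 of 6490014 = 5192011.20, rounded up to 5192012; 5,192,012 required, 5,192,027 in favor — approved.
Series B: 2/3 of 20996633 = 13997755.33, rounded up to 13997756; 13,997,756 required, 14,001,353 in favor — approved.
Series C: a majority of 1964895 is 982448; 982,448 required, 982,448 in favor — approved.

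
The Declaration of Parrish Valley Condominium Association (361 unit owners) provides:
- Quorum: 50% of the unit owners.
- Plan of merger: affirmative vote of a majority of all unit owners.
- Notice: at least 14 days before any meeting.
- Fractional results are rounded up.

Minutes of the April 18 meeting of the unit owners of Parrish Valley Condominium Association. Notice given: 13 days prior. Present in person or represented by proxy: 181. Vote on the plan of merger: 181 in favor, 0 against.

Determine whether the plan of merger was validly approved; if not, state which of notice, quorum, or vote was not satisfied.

Invalid — notice requirement not satisfied.

Notice: 13 days given; 14 required. Not satisfied.
Quorum: 50% of 361 = 180.50, rounded up to 181; 181 present. Satisfied.
Vote: requires a majority of all unit owners (361); a majority of 361 is 181, so 181 needed; 181 in favor. Satisfied.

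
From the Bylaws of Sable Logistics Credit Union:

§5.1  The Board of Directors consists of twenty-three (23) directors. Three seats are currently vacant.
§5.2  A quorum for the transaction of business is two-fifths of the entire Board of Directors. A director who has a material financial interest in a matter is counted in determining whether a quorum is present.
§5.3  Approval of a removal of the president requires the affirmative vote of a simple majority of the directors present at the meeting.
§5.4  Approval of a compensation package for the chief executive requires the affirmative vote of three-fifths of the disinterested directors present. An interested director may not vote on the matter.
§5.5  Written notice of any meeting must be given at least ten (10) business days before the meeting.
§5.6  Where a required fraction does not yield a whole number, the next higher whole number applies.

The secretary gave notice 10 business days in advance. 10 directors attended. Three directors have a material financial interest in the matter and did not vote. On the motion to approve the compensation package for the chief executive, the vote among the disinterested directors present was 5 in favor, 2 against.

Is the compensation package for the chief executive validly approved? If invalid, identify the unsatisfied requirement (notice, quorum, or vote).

Valid — all requirements satisfied.

Notice: 10 business days given; 10 required (10 ≥ 10). Satisfied.
Quorum: 10 present (interested directors count toward quorum); quorum is 10. Satisfied.
Vote: the compensation package for the chief executive requires three-fifths of the disinterested directors present (10 − 3 = 7). 3/5 of 7 = 4.20, rounded up to 5, so 5 affirmative votes are needed; 5 voted in favor. Satisfied.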